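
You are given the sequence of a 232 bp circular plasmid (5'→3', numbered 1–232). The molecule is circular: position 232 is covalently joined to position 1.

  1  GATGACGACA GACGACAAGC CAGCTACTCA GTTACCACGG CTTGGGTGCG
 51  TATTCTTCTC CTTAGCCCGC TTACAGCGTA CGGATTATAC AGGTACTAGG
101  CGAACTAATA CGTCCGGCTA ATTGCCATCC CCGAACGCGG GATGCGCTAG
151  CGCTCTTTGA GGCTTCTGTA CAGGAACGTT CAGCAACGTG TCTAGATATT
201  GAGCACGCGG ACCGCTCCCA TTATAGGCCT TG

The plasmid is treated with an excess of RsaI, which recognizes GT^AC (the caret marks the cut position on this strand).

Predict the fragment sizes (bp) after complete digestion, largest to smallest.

142, 75, 15 bp

RsaI sites (GTAC) start at positions 78, 93, 168.
RsaI cuts after base 2 of each site, so after positions 79, 94, 169.
Circular molecule, 3 cuts → 3 fragments:
  80–94 → 15 bp
  95–169 → 75 bp
  170–232 then 1–79 → 63 + 79 = 142 bp
Sorted largest to smallest: 142, 75, 15 bp.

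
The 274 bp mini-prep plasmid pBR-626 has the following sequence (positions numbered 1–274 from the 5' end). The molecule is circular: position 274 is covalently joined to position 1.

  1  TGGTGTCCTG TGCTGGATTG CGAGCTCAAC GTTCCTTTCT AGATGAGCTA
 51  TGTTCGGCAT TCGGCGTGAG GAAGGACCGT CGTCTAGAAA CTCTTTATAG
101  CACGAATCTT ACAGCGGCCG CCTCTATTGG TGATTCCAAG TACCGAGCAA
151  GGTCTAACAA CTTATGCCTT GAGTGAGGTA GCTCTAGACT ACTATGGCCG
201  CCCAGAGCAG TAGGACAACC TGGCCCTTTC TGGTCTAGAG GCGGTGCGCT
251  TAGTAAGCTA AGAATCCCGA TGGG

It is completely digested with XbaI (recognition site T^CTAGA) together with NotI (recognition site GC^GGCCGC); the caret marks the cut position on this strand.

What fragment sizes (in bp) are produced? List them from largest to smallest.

78, 68, 51, 45, 32 bp

XbaI sites (TCTAGA) start at positions 38, 83, 183, 234.
XbaI cuts after the first base of each site, so after positions 38, 83, 183, 234.
The NotI site (GCGGCCGC) starts at position 114.
NotI cuts after base 2 of each site, so after position 115.
Combined cut positions: 38, 83, 115, 183, 234.
Circular molecule, 5 cuts → 5 fragments:
  39–83 → 45 bp
  84–115 → 32 bp
  116–183 → 68 bp
  184–234 → 51 bp
  235–274 then 1–38 → 40 + 38 = 78 bp
Sorted largest to smallest: 78, 68, 51, 45, 32 bp.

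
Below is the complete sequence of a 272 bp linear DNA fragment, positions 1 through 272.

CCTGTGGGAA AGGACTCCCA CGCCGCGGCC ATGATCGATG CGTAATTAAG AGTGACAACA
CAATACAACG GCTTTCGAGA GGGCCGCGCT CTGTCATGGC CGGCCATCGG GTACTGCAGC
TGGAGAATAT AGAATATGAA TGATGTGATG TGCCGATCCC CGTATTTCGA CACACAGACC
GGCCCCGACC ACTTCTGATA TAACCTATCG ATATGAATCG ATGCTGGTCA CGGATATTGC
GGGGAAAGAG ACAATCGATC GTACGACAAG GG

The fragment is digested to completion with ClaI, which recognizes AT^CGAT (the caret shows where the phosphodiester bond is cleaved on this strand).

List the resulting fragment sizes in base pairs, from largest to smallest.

ClaI sites (ATCGAT) start at positions 34, 207, 217, 254.
ClaI cuts after base 2 of each site, so after positions 35, 208, 218, 255.
Linear molecule, 4 cuts → 5 fragments:
  1–35 → 35 bp
  36–208 → 173 bp
  209–218 → 10 bp
  219–255 → 37 bp
  256–272 → 17 bp
Sorted largest to smallest: 173, 37, 35, 17, 10 bp.

173, 37, 35, 17, 10 bp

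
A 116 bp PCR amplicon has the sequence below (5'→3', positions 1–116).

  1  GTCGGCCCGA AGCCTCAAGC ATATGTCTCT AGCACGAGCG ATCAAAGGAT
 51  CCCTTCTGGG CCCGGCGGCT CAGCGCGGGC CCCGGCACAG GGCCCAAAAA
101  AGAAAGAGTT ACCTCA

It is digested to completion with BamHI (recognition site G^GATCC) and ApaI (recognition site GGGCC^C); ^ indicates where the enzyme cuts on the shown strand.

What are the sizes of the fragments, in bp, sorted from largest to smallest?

47, 22, 19, 15, 13 bp

The BamHI site (GGATCC) starts at position 47.
BamHI cuts after the first base of each site, so after position 47.
ApaI sites (GGGCCC) start at positions 58, 77, 90.
ApaI cuts after base 5 of each site (before the last base), so after positions 62, 81, 94.
Combined cut positions: 47, 62, 81, 94.
Linear molecule, 4 cuts → 5 fragments:
  1–47 → 47 bp
  48–62 → 15 bp
  63–81 → 19 bp
  82–94 → 13 bp
  95–116 → 22 bp
Sorted largest to smallest: 47, 22, 19, 15, 13 bp.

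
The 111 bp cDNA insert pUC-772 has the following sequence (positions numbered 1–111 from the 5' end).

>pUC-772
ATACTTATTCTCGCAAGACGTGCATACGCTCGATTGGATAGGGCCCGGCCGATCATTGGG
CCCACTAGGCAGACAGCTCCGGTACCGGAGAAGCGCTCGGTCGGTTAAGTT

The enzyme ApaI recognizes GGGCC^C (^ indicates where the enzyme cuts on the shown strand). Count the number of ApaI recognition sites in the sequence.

2

GGGCCC occurs starting at positions 41, 58.
ApaI cuts at 2 sites.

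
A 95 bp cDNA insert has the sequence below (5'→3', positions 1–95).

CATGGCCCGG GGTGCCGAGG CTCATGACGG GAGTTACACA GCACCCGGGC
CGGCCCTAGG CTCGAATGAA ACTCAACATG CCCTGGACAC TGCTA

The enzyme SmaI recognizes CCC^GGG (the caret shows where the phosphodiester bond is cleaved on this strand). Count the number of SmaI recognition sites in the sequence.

CCCGGG occurs starting at positions 6, 44.
SmaI cuts at 2 sites.

2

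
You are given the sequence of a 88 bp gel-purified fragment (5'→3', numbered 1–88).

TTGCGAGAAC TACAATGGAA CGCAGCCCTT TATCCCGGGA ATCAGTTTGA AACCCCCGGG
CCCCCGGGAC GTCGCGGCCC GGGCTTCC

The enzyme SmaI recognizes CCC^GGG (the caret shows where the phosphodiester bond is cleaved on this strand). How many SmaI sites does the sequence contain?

4

CCCGGG occurs starting at positions 34, 55, 63, 78.
SmaI cuts at 4 sites.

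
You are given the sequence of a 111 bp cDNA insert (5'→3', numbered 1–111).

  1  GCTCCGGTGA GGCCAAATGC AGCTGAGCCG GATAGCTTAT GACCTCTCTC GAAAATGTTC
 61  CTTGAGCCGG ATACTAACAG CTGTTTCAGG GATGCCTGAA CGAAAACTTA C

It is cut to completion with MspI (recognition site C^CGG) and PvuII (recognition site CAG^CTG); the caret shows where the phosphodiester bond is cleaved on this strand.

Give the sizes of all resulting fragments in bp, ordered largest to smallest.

39, 31, 18, 13, 6, 4 bp

MspI sites (CCGG) start at positions 4, 28, 67.
MspI cuts after the first base of each site, so after positions 4, 28, 67.
PvuII sites (CAGCTG) start at positions 20, 78.
PvuII cuts after base 3 of each site, so after positions 22, 80.
Combined cut positions: 4, 22, 28, 67, 80.
Linear molecule, 5 cuts → 6 fragments:
  1–4 → 4 bp
  5–22 → 18 bp
  23–28 → 6 bp
  29–67 → 39 bp
  68–80 → 13 bp
  81–111 → 31 bp
Sorted largest to smallest: 39, 31, 18, 13, 6, 4 bp.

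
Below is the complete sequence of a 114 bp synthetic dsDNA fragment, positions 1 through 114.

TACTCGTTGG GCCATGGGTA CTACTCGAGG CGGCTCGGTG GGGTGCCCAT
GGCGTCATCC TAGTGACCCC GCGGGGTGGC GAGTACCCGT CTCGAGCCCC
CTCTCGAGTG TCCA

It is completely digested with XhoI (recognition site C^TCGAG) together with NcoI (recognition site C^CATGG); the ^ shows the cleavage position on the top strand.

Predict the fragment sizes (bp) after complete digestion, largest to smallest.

XhoI sites (CTCGAG) start at positions 24, 91, 103.
XhoI cuts after the first base of each site, so after positions 24, 91, 103.
NcoI sites (CCATGG) start at positions 12, 47.
NcoI cuts after the first base of each site, so after positions 12, 47.
Combined cut positions: 12, 24, 47, 91, 103.
Linear molecule, 5 cuts → 6 fragments:
  1–12 → 12 bp
  13–24 → 12 bp
  25–47 → 23 bp
  48–91 → 44 bp
  92–103 → 12 bp
  104–114 → 11 bp
Sorted largest to smallest: 44, 23, 12, 12, 12, 11 bp.

44, 23, 12, 12, 12, 11 bp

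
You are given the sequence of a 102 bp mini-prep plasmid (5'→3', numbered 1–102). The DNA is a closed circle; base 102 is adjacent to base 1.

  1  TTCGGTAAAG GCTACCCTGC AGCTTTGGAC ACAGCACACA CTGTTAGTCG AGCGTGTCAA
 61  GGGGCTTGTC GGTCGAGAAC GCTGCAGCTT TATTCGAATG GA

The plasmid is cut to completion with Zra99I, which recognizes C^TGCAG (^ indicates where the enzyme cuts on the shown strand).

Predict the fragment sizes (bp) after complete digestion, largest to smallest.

Zra99I sites (CTGCAG) start at positions 17, 82.
Zra99I cuts after the first base of each site, so after positions 17, 82.
Circular molecule, 2 cuts → 2 fragments:
  18–82 → 65 bp
  83–102 then 1–17 → 20 + 17 = 37 bp
Sorted largest to smallest: 65, 37 bp.

65, 37 bp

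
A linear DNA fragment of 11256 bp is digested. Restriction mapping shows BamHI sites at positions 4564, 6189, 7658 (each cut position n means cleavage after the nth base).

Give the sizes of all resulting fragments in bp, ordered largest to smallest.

4564, 3598, 1625, 1469 bp

Linear molecule, 3 cuts → 4 fragments:
  4564 − 0 = 4564 bp
  6189 − 4564 = 1625 bp
  7658 − 6189 = 1469 bp
  11256 − 7658 = 3598 bp
Sorted largest to smallest: 4564, 3598, 1625, 1469 bp.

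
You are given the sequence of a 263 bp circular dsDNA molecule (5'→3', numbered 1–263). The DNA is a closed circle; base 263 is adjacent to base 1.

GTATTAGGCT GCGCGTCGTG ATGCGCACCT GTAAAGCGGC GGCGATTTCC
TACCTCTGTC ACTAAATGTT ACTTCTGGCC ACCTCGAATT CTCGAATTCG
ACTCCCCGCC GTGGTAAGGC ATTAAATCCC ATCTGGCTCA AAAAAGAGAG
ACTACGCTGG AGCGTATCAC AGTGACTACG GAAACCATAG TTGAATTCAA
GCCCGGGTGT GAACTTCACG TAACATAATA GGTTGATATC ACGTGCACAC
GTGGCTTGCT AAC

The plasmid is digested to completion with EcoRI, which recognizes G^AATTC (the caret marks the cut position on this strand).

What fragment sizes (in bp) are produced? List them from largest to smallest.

EcoRI sites (GAATTC) start at positions 86, 94, 193.
EcoRI cuts after the first base of each site, so after positions 86, 94, 193.
Circular molecule, 3 cuts → 3 fragments:
  87–94 → 8 bp
  95–193 → 99 bp
  194–263 then 1–86 → 70 + 86 = 156 bp
Sorted largest to smallest: 156, 99, 8 bp.

156, 99, 8 bp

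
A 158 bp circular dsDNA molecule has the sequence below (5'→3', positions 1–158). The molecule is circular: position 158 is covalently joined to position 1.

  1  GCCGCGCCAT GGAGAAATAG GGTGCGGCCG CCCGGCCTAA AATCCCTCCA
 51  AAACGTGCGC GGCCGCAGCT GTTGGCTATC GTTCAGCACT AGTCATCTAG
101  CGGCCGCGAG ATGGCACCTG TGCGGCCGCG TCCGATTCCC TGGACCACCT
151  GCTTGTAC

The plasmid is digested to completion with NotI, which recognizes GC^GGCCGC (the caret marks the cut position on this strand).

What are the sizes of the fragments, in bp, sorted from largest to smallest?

60, 41, 35, 22 bp

NotI sites (GCGGCCGC) start at positions 24, 59, 100, 122.
NotI cuts after base 2 of each site, so after positions 25, 60, 101, 123.
Circular molecule, 4 cuts → 4 fragments:
  26–60 → 35 bp
  61–101 → 41 bp
  102–123 → 22 bp
  124–158 then 1–25 → 35 + 25 = 60 bp
Sorted largest to smallest: 60, 41, 35, 22 bp.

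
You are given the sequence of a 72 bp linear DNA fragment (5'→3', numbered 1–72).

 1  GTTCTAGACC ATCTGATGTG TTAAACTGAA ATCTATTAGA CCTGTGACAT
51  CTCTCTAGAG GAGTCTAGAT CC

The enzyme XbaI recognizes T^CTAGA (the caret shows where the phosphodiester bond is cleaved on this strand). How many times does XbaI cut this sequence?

TCTAGA occurs starting at positions 3, 54, 64.
XbaI cuts at 3 sites.

3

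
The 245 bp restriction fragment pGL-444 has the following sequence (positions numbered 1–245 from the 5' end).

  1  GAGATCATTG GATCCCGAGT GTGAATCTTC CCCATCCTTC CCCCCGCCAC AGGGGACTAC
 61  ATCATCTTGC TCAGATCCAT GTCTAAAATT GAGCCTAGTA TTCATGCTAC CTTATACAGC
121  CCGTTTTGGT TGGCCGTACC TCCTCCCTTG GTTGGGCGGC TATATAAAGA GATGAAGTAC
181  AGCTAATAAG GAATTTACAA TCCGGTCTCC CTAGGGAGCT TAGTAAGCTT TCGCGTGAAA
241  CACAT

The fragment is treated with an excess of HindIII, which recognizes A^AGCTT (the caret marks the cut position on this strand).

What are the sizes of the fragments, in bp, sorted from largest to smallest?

225, 20 bp

The HindIII site (AAGCTT) starts at position 225.
HindIII cuts after the first base of each site, so after position 225.
Linear molecule, 1 cut → 2 fragments:
  1–225 → 225 bp
  226–245 → 20 bp
Sorted largest to smallest: 225, 20 bp.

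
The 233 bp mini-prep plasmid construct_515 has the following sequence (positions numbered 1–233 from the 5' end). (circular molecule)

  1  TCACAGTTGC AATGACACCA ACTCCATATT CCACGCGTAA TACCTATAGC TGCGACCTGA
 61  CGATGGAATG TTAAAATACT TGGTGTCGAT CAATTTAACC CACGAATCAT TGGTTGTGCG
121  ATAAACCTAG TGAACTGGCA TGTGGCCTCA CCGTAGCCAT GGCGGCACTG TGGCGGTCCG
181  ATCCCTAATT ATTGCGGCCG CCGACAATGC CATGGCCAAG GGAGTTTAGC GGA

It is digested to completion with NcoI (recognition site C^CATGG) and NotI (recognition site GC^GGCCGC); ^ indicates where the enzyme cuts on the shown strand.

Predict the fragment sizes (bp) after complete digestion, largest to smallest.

NcoI sites (CCATGG) start at positions 157, 210.
NcoI cuts after the first base of each site, so after positions 157, 210.
The NotI site (GCGGCCGC) starts at position 194.
NotI cuts after base 2 of each site, so after position 195.
Combined cut positions: 157, 195, 210.
Circular molecule, 3 cuts → 3 fragments:
  158–195 → 38 bp
  196–210 → 15 bp
  211–233 then 1–157 → 23 + 157 = 180 bp
Sorted largest to smallest: 180, 38, 15 bp.

180, 38, 15 bp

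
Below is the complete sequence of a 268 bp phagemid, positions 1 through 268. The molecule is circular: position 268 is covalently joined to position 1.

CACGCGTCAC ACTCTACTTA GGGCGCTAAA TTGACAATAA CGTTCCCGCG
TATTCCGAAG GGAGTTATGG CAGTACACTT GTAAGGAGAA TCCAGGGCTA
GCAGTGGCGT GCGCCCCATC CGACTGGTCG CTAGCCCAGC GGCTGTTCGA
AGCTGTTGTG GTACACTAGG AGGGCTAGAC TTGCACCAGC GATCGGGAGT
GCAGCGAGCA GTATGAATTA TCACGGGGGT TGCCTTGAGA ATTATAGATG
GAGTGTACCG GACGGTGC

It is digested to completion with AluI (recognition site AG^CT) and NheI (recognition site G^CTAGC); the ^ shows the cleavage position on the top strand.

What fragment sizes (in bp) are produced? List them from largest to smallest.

213, 33, 22 bp

The AluI site (AGCT) starts at position 151.
AluI cuts after base 2 of each site, so after position 152.
NheI sites (GCTAGC) start at positions 97, 130.
NheI cuts after the first base of each site, so after positions 97, 130.
Combined cut positions: 97, 130, 152.
Circular molecule, 3 cuts → 3 fragments:
  98–130 → 33 bp
  131–152 → 22 bp
  153–268 then 1–97 → 116 + 97 = 213 bp
Sorted largest to smallest: 213, 33, 22 bp.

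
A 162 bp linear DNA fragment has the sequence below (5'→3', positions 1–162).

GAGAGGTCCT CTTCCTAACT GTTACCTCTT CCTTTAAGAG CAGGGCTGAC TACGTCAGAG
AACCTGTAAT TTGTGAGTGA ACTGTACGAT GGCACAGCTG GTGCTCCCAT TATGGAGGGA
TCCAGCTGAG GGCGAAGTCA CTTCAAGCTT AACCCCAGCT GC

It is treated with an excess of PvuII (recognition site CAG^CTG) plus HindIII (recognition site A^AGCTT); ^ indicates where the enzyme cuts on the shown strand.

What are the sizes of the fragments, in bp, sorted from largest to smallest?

97, 28, 20, 13, 4 bp

PvuII sites (CAGCTG) start at positions 95, 123, 156.
PvuII cuts after base 3 of each site, so after positions 97, 125, 158.
The HindIII site (AAGCTT) starts at position 145.
HindIII cuts after the first base of each site, so after position 145.
Combined cut positions: 97, 125, 145, 158.
Linear molecule, 4 cuts → 5 fragments:
  1–97 → 97 bp
  98–125 → 28 bp
  126–145 → 20 bp
  146–158 → 13 bp
  159–162 → 4 bp
Sorted largest to smallest: 97, 28, 20, 13, 4 bp.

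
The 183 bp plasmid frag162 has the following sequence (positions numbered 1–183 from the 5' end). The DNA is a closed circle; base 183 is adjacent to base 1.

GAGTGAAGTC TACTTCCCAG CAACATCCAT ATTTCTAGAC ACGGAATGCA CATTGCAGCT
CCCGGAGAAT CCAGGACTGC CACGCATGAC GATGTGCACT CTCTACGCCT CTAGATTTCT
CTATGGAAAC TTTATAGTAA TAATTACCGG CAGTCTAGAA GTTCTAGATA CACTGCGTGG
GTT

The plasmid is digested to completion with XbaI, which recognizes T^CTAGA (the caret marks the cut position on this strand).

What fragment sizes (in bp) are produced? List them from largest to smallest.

76, 54, 44, 9 bp

XbaI sites (TCTAGA) start at positions 34, 110, 154, 163.
XbaI cuts after the first base of each site, so after positions 34, 110, 154, 163.
Circular molecule, 4 cuts → 4 fragments:
  35–110 → 76 bp
  111–154 → 44 bp
  155–163 → 9 bp
  164–183 then 1–34 → 20 + 34 = 54 bp
Sorted largest to smallest: 76, 54, 44, 9 bp.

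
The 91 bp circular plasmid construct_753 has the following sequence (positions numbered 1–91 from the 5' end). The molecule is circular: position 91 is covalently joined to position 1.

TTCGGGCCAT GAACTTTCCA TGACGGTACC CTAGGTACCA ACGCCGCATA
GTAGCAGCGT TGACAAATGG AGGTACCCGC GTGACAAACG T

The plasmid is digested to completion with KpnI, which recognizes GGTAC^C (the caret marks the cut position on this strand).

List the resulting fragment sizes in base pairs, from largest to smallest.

KpnI sites (GGTACC) start at positions 25, 34, 72.
KpnI cuts after base 5 of each site (before the last base), so after positions 29, 38, 76.
Circular molecule, 3 cuts → 3 fragments:
  30–38 → 9 bp
  39–76 → 38 bp
  77–91 then 1–29 → 15 + 29 = 44 bp
Sorted largest to smallest: 44, 38, 9 bp.

44, 38, 9 bp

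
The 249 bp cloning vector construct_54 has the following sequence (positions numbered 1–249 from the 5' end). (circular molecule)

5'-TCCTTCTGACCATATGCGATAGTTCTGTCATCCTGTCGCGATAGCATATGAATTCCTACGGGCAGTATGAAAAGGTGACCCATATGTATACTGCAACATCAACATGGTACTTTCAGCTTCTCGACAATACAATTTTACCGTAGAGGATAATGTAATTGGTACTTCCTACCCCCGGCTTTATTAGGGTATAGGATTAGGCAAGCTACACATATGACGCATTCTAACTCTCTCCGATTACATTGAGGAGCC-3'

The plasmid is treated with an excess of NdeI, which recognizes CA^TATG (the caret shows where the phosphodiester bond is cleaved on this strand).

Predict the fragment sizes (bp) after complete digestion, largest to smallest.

NdeI sites (CATATG) start at positions 11, 45, 81, 208.
NdeI cuts after base 2 of each site, so after positions 12, 46, 82, 209.
Circular molecule, 4 cuts → 4 fragments:
  13–46 → 34 bp
  47–82 → 36 bp
  83–209 → 127 bp
  210–249 then 1–12 → 40 + 12 = 52 bp
Sorted largest to smallest: 127, 52, 36, 34 bp.

127, 52, 36, 34 bp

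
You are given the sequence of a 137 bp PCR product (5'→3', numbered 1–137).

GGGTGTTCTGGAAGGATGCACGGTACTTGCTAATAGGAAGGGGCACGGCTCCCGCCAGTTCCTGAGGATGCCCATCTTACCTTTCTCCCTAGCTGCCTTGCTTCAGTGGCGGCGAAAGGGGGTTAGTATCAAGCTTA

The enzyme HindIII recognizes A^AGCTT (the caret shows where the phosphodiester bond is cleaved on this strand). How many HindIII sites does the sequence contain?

1

AAGCTT occurs starting at position 131.
HindIII cuts at 1 site.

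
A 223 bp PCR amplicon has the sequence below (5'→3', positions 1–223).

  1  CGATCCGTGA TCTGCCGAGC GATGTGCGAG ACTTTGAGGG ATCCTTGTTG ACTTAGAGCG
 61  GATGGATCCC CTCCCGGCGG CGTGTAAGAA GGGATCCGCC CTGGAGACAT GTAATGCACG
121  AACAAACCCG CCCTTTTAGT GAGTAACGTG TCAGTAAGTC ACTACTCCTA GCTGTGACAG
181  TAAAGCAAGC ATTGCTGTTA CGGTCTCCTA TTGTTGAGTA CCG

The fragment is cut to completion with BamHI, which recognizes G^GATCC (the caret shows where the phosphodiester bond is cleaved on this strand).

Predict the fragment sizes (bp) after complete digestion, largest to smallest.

BamHI sites (GGATCC) start at positions 39, 64, 92.
BamHI cuts after the first base of each site, so after positions 39, 64, 92.
Linear molecule, 3 cuts → 4 fragments:
  1–39 → 39 bp
  40–64 → 25 bp
  65–92 → 28 bp
  93–223 → 131 bp
Sorted largest to smallest: 131, 39, 28, 25 bp.

131, 39, 28, 25 bp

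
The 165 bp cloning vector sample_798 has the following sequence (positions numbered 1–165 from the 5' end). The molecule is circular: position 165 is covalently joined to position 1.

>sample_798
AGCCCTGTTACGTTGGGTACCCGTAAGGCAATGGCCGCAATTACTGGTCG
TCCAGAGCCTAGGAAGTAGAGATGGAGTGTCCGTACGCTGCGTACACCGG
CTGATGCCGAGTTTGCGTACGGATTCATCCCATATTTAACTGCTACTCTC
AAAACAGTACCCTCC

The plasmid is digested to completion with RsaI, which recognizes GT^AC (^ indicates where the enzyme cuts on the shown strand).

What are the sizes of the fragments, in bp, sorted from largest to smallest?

66, 40, 25, 25, 9 bp

RsaI sites (GTAC) start at positions 17, 83, 92, 117, 157.
RsaI cuts after base 2 of each site, so after positions 18, 84, 93, 118, 158.
Circular molecule, 5 cuts → 5 fragments:
  19–84 → 66 bp
  85–93 → 9 bp
  94–118 → 25 bp
  119–158 → 40 bp
  159–165 then 1–18 → 7 + 18 = 25 bp
Sorted largest to smallest: 66, 40, 25, 25, 9 bp.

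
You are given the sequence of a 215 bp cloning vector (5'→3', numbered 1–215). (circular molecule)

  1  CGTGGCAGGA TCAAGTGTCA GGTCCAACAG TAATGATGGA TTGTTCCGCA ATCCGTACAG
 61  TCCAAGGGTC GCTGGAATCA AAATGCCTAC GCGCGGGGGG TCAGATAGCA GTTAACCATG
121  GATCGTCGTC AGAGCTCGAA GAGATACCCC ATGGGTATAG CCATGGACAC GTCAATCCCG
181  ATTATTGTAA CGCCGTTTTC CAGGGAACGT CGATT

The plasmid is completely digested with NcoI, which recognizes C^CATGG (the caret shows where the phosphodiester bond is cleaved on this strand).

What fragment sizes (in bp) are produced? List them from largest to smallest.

170, 33, 12 bp

NcoI sites (CCATGG) start at positions 116, 149, 161.
NcoI cuts after the first base of each site, so after positions 116, 149, 161.
Circular molecule, 3 cuts → 3 fragments:
  117–149 → 33 bp
  150–161 → 12 bp
  162–215 then 1–116 → 54 + 116 = 170 bp
Sorted largest to smallest: 170, 33, 12 bp.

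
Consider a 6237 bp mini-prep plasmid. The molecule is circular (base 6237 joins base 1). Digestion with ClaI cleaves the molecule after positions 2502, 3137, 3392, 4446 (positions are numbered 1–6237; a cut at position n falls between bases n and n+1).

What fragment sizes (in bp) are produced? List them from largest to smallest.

Circular molecule, 4 cuts → 4 fragments:
  3137 − 2502 = 635 bp
  3392 − 3137 = 255 bp
  4446 − 3392 = 1054 bp
  wrap: 6237 − 4446 + 2502 = 4293 bp
Sorted largest to smallest: 4293, 1054, 635, 255 bp.

4293, 1054, 635, 255 bp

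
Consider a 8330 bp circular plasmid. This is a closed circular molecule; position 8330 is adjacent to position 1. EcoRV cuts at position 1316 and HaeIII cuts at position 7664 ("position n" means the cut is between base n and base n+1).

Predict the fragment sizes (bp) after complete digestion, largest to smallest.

6348, 1982 bp

Combined cut positions (sorted): 1316, 7664.
Circular molecule, 2 cuts → 2 fragments:
  7664 − 1316 = 6348 bp
  wrap: 8330 − 7664 + 1316 = 1982 bp
Sorted largest to smallest: 6348, 1982 bp.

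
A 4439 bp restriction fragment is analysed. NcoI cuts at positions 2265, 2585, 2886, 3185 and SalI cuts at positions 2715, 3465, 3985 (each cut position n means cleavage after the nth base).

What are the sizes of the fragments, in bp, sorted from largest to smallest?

2265, 520, 454, 320, 299, 280, 171, 130 bp

Combined cut positions (sorted): 2265, 2585, 2715, 2886, 3185, 3465, 3985.
Linear molecule, 7 cuts → 8 fragments:
  2265 − 0 = 2265 bp
  2585 − 2265 = 320 bp
  2715 − 2585 = 130 bp
  2886 − 2715 = 171 bp
  3185 − 2886 = 299 bp
  3465 − 3185 = 280 bp
  3985 − 3465 = 520 bp
  4439 − 3985 = 454 bp
Sorted largest to smallest: 2265, 520, 454, 320, 299, 280, 171, 130 bp.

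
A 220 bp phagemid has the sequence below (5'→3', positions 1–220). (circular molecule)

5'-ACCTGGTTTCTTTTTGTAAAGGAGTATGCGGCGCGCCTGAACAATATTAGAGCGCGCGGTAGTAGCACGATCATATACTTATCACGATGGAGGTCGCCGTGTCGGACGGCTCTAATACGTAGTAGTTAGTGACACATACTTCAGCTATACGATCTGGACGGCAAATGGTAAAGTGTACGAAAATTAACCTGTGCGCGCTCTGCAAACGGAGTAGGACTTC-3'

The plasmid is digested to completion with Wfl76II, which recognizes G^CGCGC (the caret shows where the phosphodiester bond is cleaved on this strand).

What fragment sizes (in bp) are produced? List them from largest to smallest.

Wfl76II sites (GCGCGC) start at positions 31, 52, 193.
Wfl76II cuts after the first base of each site, so after positions 31, 52, 193.
Circular molecule, 3 cuts → 3 fragments:
  32–52 → 21 bp
  53–193 → 141 bp
  194–220 then 1–31 → 27 + 31 = 58 bp
Sorted largest to smallest: 141, 58, 21 bp.

141, 58, 21 bp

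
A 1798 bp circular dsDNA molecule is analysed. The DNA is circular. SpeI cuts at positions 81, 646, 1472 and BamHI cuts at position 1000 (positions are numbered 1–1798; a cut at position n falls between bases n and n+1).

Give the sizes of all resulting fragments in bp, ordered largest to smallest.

Combined cut positions (sorted): 81, 646, 1000, 1472.
Circular molecule, 4 cuts → 4 fragments:
  646 − 81 = 565 bp
  1000 − 646 = 354 bp
  1472 − 1000 = 472 bp
  wrap: 1798 − 1472 + 81 = 407 bp
Sorted largest to smallest: 565, 472, 407, 354 bp.

565, 472, 407, 354 bp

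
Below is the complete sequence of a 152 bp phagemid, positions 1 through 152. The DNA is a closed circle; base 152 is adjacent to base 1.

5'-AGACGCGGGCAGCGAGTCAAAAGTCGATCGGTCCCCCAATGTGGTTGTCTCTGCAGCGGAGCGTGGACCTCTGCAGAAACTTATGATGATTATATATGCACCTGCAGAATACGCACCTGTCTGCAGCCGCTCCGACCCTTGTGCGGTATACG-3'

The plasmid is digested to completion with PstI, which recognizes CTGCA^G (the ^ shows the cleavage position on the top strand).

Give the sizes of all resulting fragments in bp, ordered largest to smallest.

82, 31, 20, 19 bp

PstI sites (CTGCAG) start at positions 51, 71, 102, 121.
PstI cuts after base 5 of each site (before the last base), so after positions 55, 75, 106, 125.
Circular molecule, 4 cuts → 4 fragments:
  56–75 → 20 bp
  76–106 → 31 bp
  107–125 → 19 bp
  126–152 then 1–55 → 27 + 55 = 82 bp
Sorted largest to smallest: 82, 31, 20, 19 bp.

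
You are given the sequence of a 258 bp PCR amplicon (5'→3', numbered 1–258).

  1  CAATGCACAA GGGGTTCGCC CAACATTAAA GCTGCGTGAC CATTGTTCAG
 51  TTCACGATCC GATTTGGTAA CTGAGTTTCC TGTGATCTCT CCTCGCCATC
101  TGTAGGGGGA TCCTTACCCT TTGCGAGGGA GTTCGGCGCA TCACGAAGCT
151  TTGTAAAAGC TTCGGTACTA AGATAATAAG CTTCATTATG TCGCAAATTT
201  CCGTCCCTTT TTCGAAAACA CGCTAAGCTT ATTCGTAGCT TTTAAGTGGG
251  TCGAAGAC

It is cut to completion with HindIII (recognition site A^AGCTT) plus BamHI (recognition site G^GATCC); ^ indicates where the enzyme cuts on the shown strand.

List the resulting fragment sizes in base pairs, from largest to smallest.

HindIII sites (AAGCTT) start at positions 146, 157, 178, 225.
HindIII cuts after the first base of each site, so after positions 146, 157, 178, 225.
The BamHI site (GGATCC) starts at position 108.
BamHI cuts after the first base of each site, so after position 108.
Combined cut positions: 108, 146, 157, 178, 225.
Linear molecule, 5 cuts → 6 fragments:
  1–108 → 108 bp
  109–146 → 38 bp
  147–157 → 11 bp
  158–178 → 21 bp
  179–225 → 47 bp
  226–258 → 33 bp
Sorted largest to smallest: 108, 47, 38, 33, 21, 11 bp.

108, 47, 38, 33, 21, 11 bp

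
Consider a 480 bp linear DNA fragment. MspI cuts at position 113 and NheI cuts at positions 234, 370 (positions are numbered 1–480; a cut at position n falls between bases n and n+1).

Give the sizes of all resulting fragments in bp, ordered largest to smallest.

Combined cut positions (sorted): 113, 234, 370.
Linear molecule, 3 cuts → 4 fragments:
  113 − 0 = 113 bp
  234 − 113 = 121 bp
  370 − 234 = 136 bp
  480 − 370 = 110 bp
Sorted largest to smallest: 136, 121, 113, 110 bp.

136, 121, 113, 110 bp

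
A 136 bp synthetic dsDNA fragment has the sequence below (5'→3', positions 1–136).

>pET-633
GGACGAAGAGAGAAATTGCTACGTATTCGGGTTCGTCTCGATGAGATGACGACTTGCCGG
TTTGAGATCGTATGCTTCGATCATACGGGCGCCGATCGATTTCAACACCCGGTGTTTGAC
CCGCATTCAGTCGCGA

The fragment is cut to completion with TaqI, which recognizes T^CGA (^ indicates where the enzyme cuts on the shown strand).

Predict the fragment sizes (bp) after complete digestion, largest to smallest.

TaqI sites (TCGA) start at positions 38, 77, 96.
TaqI cuts after the first base of each site, so after positions 38, 77, 96.
Linear molecule, 3 cuts → 4 fragments:
  1–38 → 38 bp
  39–77 → 39 bp
  78–96 → 19 bp
  97–136 → 40 bp
Sorted largest to smallest: 40, 39, 38, 19 bp.

40, 39, 38, 19 bp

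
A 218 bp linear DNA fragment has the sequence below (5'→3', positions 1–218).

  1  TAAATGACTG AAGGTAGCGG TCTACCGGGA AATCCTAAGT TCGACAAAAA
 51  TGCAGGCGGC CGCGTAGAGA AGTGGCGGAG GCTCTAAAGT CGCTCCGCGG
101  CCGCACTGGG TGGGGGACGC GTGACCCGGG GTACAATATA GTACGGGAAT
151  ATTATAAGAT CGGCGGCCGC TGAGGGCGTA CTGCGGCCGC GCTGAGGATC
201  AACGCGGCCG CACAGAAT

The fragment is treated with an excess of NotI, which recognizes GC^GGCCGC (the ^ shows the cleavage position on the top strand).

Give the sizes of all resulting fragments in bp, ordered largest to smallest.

NotI sites (GCGGCCGC) start at positions 56, 97, 163, 183, 204.
NotI cuts after base 2 of each site, so after positions 57, 98, 164, 184, 205.
Linear molecule, 5 cuts → 6 fragments:
  1–57 → 57 bp
  58–98 → 41 bp
  99–164 → 66 bp
  165–184 → 20 bp
  185–205 → 21 bp
  206–218 → 13 bp
Sorted largest to smallest: 66, 57, 41, 21, 20, 13 bp.

66, 57, 41, 21, 20, 13 bp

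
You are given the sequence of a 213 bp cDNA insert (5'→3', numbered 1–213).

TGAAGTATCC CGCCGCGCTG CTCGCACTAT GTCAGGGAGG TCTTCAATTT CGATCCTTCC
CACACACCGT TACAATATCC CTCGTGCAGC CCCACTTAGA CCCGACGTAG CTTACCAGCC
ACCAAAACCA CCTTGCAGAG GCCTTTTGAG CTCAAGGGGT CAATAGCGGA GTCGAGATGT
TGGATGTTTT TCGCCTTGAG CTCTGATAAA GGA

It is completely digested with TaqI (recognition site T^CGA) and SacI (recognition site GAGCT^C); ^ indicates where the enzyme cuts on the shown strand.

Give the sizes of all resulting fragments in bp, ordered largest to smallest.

102, 50, 30, 20, 11 bp

TaqI sites (TCGA) start at positions 50, 172.
TaqI cuts after the first base of each site, so after positions 50, 172.
SacI sites (GAGCTC) start at positions 148, 198.
SacI cuts after base 5 of each site (before the last base), so after positions 152, 202.
Combined cut positions: 50, 152, 172, 202.
Linear molecule, 4 cuts → 5 fragments:
  1–50 → 50 bp
  51–152 → 102 bp
  153–172 → 20 bp
  173–202 → 30 bp
  203–213 → 11 bp
Sorted largest to smallest: 102, 50, 30, 20, 11 bp.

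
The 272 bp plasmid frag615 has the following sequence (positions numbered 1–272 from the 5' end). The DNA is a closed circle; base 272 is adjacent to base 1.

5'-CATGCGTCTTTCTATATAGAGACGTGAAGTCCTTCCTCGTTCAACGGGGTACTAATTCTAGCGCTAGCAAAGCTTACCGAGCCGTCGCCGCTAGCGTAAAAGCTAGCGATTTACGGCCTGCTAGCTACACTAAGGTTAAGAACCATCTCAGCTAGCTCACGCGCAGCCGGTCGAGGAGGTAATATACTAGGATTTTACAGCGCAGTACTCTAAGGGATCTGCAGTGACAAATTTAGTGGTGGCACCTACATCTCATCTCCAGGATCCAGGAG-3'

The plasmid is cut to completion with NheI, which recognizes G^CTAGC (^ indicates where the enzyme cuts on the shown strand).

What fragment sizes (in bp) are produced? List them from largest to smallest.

184, 31, 27, 18, 12 bp

NheI sites (GCTAGC) start at positions 63, 90, 102, 120, 151.
NheI cuts after the first base of each site, so after positions 63, 90, 102, 120, 151.
Circular molecule, 5 cuts → 5 fragments:
  64–90 → 27 bp
  91–102 → 12 bp
  103–120 → 18 bp
  121–151 → 31 bp
  152–272 then 1–63 → 121 + 63 = 184 bp
Sorted largest to smallest: 184, 31, 27, 18, 12 bp.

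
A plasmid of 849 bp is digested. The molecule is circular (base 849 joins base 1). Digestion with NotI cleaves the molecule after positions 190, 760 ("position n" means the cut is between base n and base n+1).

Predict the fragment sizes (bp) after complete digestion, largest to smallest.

Circular molecule, 2 cuts → 2 fragments:
  760 − 190 = 570 bp
  wrap: 849 − 760 + 190 = 279 bp
Sorted largest to smallest: 570, 279 bp.

570, 279 bp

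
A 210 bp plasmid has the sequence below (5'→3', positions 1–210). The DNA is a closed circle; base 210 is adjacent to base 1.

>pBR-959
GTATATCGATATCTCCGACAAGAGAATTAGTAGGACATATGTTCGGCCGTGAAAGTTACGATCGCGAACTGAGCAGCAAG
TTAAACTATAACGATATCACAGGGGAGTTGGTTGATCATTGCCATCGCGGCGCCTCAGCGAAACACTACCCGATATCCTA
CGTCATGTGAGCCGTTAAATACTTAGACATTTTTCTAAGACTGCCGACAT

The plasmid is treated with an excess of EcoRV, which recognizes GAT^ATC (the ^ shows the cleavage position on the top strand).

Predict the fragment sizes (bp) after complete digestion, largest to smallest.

EcoRV sites (GATATC) start at positions 8, 93, 152.
EcoRV cuts after base 3 of each site, so after positions 10, 95, 154.
Circular molecule, 3 cuts → 3 fragments:
  11–95 → 85 bp
  96–154 → 59 bp
  155–210 then 1–10 → 56 + 10 = 66 bp
Sorted largest to smallest: 85, 66, 59 bp.

85, 66, 59 bp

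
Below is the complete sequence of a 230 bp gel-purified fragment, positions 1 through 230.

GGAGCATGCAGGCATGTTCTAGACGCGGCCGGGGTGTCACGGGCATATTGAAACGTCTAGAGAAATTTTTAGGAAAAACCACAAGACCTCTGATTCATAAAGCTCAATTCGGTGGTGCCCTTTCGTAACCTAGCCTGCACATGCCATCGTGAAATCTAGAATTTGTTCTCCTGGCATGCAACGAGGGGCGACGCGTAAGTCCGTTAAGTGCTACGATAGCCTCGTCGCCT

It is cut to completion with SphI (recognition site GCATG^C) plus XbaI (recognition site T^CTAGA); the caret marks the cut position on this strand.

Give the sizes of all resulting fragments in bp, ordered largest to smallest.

99, 52, 38, 23, 10, 8 bp

SphI sites (GCATGC) start at positions 4, 174.
SphI cuts after base 5 of each site (before the last base), so after positions 8, 178.
XbaI sites (TCTAGA) start at positions 18, 56, 155.
XbaI cuts after the first base of each site, so after positions 18, 56, 155.
Combined cut positions: 8, 18, 56, 155, 178.
Linear molecule, 5 cuts → 6 fragments:
  1–8 → 8 bp
  9–18 → 10 bp
  19–56 → 38 bp
  57–155 → 99 bp
  156–178 → 23 bp
  179–230 → 52 bp
Sorted largest to smallest: 99, 52, 38, 23, 10, 8 bp.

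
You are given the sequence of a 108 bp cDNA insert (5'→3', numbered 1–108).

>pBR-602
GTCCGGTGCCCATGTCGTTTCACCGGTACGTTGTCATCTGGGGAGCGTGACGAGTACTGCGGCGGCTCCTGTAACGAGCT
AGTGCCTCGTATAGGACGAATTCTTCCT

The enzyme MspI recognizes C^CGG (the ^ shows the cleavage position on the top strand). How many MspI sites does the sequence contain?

2

CCGG occurs starting at positions 3, 23.
MspI cuts at 2 sites.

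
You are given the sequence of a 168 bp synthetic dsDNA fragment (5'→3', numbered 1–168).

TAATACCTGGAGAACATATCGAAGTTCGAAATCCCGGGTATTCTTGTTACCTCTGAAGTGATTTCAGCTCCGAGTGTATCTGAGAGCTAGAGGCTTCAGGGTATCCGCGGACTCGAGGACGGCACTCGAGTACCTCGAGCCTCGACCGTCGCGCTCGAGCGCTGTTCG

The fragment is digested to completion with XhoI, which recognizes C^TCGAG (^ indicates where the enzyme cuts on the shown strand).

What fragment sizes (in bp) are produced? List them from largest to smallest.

XhoI sites (CTCGAG) start at positions 112, 125, 134, 154.
XhoI cuts after the first base of each site, so after positions 112, 125, 134, 154.
Linear molecule, 4 cuts → 5 fragments:
  1–112 → 112 bp
  113–125 → 13 bp
  126–134 → 9 bp
  135–154 → 20 bp
  155–168 → 14 bp
Sorted largest to smallest: 112, 20, 14, 13, 9 bp.

112, 20, 14, 13, 9 bp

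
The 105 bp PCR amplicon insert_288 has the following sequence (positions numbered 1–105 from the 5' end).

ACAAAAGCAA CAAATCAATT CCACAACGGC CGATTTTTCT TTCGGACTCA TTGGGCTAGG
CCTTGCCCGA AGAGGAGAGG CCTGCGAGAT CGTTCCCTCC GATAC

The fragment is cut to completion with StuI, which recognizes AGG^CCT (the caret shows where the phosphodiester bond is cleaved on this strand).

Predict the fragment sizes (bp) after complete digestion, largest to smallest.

StuI sites (AGGCCT) start at positions 58, 78.
StuI cuts after base 3 of each site, so after positions 60, 80.
Linear molecule, 2 cuts → 3 fragments:
  1–60 → 60 bp
  61–80 → 20 bp
  81–105 → 25 bp
Sorted largest to smallest: 60, 25, 20 bp.

60, 25, 20 bp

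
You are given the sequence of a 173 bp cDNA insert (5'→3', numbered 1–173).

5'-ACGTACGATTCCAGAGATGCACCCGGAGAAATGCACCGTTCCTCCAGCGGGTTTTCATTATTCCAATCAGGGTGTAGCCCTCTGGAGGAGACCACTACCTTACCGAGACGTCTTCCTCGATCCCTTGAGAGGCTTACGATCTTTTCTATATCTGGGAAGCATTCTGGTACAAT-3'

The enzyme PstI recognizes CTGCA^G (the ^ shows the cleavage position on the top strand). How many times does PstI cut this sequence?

No occurrence of CTGCAG is present in the sequence.
PstI does not cut: 0 sites.

0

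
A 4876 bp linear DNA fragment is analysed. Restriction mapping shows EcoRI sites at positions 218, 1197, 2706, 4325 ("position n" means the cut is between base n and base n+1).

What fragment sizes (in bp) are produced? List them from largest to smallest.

1619, 1509, 979, 551, 218 bp

Linear molecule, 4 cuts → 5 fragments:
  218 − 0 = 218 bp
  1197 − 218 = 979 bp
  2706 − 1197 = 1509 bp
  4325 − 2706 = 1619 bp
  4876 − 4325 = 551 bp
Sorted largest to smallest: 1619, 1509, 979, 551, 218 bp.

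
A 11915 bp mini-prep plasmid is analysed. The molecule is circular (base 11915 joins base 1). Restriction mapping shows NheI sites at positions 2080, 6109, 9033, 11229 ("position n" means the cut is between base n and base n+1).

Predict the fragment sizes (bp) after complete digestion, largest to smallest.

Circular molecule, 4 cuts → 4 fragments:
  6109 − 2080 = 4029 bp
  9033 − 6109 = 2924 bp
  11229 − 9033 = 2196 bp
  wrap: 11915 − 11229 + 2080 = 2766 bp
Sorted largest to smallest: 4029, 2924, 2766, 2196 bp.

4029, 2924, 2766, 2196 bp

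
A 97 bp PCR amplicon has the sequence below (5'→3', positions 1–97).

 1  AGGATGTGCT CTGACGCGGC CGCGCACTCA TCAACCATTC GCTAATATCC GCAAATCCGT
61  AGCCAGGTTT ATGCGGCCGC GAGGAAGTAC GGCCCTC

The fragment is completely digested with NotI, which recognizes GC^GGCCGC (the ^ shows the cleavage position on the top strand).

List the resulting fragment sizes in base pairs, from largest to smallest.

NotI sites (GCGGCCGC) start at positions 16, 73.
NotI cuts after base 2 of each site, so after positions 17, 74.
Linear molecule, 2 cuts → 3 fragments:
  1–17 → 17 bp
  18–74 → 57 bp
  75–97 → 23 bp
Sorted largest to smallest: 57, 23, 17 bp.

57, 23, 17 bp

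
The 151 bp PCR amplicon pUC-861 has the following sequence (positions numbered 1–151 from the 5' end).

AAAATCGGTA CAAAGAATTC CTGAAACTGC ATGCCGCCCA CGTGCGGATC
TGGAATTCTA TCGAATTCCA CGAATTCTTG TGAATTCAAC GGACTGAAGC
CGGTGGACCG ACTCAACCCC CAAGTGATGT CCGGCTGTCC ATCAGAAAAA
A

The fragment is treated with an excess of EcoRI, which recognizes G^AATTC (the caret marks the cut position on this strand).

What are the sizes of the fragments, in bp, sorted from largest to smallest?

EcoRI sites (GAATTC) start at positions 15, 53, 63, 72, 82.
EcoRI cuts after the first base of each site, so after positions 15, 53, 63, 72, 82.
Linear molecule, 5 cuts → 6 fragments:
  1–15 → 15 bp
  16–53 → 38 bp
  54–63 → 10 bp
  64–72 → 9 bp
  73–82 → 10 bp
  83–151 → 69 bp
Sorted largest to smallest: 69, 38, 15, 10, 10, 9 bp.

69, 38, 15, 10, 10, 9 bp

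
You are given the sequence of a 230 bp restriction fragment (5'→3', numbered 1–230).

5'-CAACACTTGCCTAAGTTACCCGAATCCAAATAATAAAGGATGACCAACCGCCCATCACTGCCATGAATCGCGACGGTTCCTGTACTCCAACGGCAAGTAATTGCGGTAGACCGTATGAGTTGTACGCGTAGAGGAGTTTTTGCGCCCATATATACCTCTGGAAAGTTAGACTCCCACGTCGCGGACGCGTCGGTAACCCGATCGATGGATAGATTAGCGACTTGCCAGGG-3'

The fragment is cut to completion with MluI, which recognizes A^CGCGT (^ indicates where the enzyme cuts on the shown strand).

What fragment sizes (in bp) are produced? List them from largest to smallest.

124, 61, 45 bp

MluI sites (ACGCGT) start at positions 124, 185.
MluI cuts after the first base of each site, so after positions 124, 185.
Linear molecule, 2 cuts → 3 fragments:
  1–124 → 124 bp
  125–185 → 61 bp
  186–230 → 45 bp
Sorted largest to smallest: 124, 61, 45 bp.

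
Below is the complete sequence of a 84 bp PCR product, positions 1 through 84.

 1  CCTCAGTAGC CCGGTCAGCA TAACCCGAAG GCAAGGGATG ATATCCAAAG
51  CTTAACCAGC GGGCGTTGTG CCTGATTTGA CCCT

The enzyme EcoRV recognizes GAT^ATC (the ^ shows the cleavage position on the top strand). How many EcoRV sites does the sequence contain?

GATATC occurs starting at position 40.
EcoRV cuts at 1 site.

1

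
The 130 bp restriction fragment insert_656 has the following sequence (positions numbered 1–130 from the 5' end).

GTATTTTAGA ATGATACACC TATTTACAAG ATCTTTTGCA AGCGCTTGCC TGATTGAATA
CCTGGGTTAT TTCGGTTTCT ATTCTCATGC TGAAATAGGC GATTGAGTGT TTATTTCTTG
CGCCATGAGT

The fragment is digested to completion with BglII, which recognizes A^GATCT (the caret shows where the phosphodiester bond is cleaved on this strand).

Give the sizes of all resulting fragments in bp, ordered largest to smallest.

101, 29 bp

The BglII site (AGATCT) starts at position 29.
BglII cuts after the first base of each site, so after position 29.
Linear molecule, 1 cut → 2 fragments:
  1–29 → 29 bp
  30–130 → 101 bp
Sorted largest to smallest: 101, 29 bp.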